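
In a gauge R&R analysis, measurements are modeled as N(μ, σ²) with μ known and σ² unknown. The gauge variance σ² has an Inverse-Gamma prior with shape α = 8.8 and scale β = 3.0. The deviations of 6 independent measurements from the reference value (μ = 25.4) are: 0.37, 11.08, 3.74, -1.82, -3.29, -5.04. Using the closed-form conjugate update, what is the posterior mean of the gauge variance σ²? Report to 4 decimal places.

With known mean μ and an Inverse-Gamma(α, β) prior on σ², the Normal likelihood is conjugate: posterior is Inv-Gamma(α + n/2, β + Σ(xᵢ−μ)²/2).
Σ(xᵢ−μ)² = (0.37)² + (11.08)² + (3.74)² + (-1.82)² + (-3.29)² + (-5.04)² = 176.4290.
Posterior: Inv-Gamma(8.8 + 6/2, 3.0 + 176.4290/2) = Inv-Gamma(11.80, 91.21450).
E[σ²|data] = β/(α−1) = 91.21450/10.80 = 8.4458.

8.4458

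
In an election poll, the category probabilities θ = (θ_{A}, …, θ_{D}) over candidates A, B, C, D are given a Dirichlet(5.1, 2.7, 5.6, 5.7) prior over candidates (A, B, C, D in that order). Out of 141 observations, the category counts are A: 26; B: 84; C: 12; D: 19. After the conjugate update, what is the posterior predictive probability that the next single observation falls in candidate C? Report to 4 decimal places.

0.1099

The Dirichlet prior is conjugate to the Multinomial likelihood: each posterior αⱼ = prior αⱼ + observed count nⱼ.
Posterior concentration: (31.1, 86.7, 17.6, 24.7), total = 160.1.
P(next = C | data) = α_{C}/Σα = 0.1099.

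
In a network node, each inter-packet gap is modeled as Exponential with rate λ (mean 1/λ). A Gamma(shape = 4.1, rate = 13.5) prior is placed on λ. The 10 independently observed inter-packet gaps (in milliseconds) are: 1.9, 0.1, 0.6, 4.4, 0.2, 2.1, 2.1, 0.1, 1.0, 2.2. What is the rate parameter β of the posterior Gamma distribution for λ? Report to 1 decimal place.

28.2

With a Gamma(shape α, rate β) prior on the exponential rate λ, the posterior after n observations with total T = Σxᵢ is Gamma(α+n, β+T).
Sum of observations T = 14.7 milliseconds; n = 10.
Posterior: Gamma(4.1+10, 13.5+14.7) = Gamma(14.1, 28.2).
Posterior β = 28.2.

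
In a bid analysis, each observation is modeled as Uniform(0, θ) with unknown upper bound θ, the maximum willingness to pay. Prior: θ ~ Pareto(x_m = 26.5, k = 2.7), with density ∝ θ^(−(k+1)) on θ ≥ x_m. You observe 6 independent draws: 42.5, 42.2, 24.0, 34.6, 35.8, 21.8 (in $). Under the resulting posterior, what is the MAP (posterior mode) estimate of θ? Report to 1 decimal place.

42.5

A Pareto(scale x_m, shape k) prior on the upper bound θ of Uniform(0, θ) is conjugate: posterior is Pareto(max(x_m, max xᵢ), k + n).
Sample maximum = 42.5; prior scale x_m = 26.5 → posterior scale = max = 42.5.
Posterior shape = 2.7 + 6 = 8.7.
The Pareto density is decreasing on [x_m, ∞), so the mode is x_m = 42.5.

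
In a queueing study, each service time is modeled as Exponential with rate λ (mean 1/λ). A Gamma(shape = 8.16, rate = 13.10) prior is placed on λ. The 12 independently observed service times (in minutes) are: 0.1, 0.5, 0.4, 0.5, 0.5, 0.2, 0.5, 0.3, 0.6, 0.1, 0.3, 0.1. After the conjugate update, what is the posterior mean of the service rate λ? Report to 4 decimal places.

1.1721

With a Gamma(shape α, rate β) prior on the exponential rate λ, the posterior after n observations with total T = Σxᵢ is Gamma(α+n, β+T).
Sum of observations T = 4.1 minutes; n = 12.
Posterior: Gamma(8.16+12, 13.10+4.1) = Gamma(20.16, 17.20).
Posterior mean of λ = α/β = 20.16/17.20 = 1.1721.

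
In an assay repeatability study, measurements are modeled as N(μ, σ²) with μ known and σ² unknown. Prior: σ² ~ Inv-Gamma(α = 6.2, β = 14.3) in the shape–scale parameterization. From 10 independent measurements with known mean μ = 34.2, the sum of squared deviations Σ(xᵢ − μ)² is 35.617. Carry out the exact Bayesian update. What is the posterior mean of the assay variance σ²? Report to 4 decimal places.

3.1479

With known mean μ and an Inverse-Gamma(α, β) prior on σ², the Normal likelihood is conjugate: posterior is Inv-Gamma(α + n/2, β + Σ(xᵢ−μ)²/2).
Posterior: Inv-Gamma(6.2 + 10/2, 14.3 + 35.617/2) = Inv-Gamma(11.20, 32.1085).
E[σ²|data] = β/(α−1) = 32.1085/10.20 = 3.1479.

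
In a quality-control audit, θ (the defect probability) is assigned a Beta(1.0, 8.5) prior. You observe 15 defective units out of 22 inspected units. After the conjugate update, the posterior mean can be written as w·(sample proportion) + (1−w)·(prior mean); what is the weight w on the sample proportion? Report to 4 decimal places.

The Beta prior is conjugate to a Binomial/Bernoulli likelihood; the update adds successes to α and failures to β.
Posterior mean = (α₀+k)/(α₀+β₀+n) = [n/(α₀+β₀+n)]·(k/n) + [(α₀+β₀)/(α₀+β₀+n)]·α₀/(α₀+β₀), so only n and the prior enter the weight.
The weight on the data is w = n/(α₀+β₀+n) = 22/(1.0+8.5+22) = 22/31.5 = 0.6984.

0.6984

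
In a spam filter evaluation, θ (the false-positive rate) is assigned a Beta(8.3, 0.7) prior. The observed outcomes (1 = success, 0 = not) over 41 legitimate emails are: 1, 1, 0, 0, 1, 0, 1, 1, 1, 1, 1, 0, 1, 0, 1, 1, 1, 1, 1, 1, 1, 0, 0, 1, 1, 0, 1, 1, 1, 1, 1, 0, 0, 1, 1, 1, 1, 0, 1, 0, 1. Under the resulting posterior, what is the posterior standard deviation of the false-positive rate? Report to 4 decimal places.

The Beta prior is conjugate to a Binomial/Bernoulli likelihood; the update adds successes to α and failures to β.
Posterior: Beta(α+k, β+n−k) = Beta(8.3+29, 0.7+12) = Beta(37.3, 12.7).
Var = αβ/((α+β)²(α+β+1)) = 37.3·12.7/(50.0²·51.0) = 0.00371537; SD = √0.00371537 = 0.0610.

0.0610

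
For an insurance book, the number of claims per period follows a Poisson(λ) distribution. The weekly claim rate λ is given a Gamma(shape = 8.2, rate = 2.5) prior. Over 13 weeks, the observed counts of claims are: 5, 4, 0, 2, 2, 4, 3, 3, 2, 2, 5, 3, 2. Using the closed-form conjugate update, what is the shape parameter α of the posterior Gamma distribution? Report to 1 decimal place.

With a Gamma(shape α, rate β) prior, the Poisson likelihood is conjugate: the posterior is Gamma(α + ΣXᵢ, β + n).
Sum of counts S = 37 over n = 13 weeks.
Posterior: Gamma(α+S, β+n) = Gamma(8.2+37, 2.5+13) = Gamma(45.2, 15.5).
Posterior α = 45.2.

45.2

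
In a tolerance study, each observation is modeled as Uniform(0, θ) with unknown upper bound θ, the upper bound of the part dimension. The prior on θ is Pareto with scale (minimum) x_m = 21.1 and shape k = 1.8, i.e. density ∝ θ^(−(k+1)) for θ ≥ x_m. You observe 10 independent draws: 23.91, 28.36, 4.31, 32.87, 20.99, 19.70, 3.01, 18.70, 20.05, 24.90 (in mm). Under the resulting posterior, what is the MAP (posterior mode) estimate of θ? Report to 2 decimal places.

32.87

A Pareto(scale x_m, shape k) prior on the upper bound θ of Uniform(0, θ) is conjugate: posterior is Pareto(max(x_m, max xᵢ), k + n).
Sample maximum = 32.87; prior scale x_m = 21.1 → posterior scale = max = 32.87.
Posterior shape = 1.8 + 10 = 11.8.
The Pareto density is decreasing on [x_m, ∞), so the mode is x_m = 32.87.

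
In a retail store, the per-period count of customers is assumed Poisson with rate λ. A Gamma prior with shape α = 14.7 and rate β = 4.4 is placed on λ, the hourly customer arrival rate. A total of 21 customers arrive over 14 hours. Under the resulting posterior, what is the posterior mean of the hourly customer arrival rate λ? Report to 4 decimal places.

1.9402

With a Gamma(shape α, rate β) prior, the Poisson likelihood is conjugate: the posterior is Gamma(α + ΣXᵢ, β + n).
Posterior: Gamma(α+S, β+n) = Gamma(14.7+21, 4.4+14) = Gamma(35.7, 18.4).
Posterior mean = α/β = 35.7/18.4 = 1.9402.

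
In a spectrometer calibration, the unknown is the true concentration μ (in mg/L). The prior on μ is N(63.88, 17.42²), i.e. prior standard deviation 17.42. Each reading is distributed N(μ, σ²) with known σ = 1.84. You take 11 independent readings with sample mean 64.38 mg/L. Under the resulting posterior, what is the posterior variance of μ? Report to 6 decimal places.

For Normal data with known variance σ², a Normal(μ₀, σ₀²) prior on μ is conjugate. Posterior precision = 1/σ₀² + n/σ²; posterior mean is the precision-weighted average of μ₀ and x̄.
σ₀² = 17.42² = 303.4564, σ² = 1.84² = 3.3856; σ² + n·σ₀² = 3.3856 + 11·303.4564 = 3341.406.
Posterior precision = 1/σ₀² + n/σ² = 1/303.4564 + 11/3.3856 = (σ² + n·σ₀²)/(σ₀²σ²) = 3341.406/(303.4564·3.3856); posterior variance σₙ² = σ₀²σ²/(σ² + n·σ₀²) = 303.4564·3.3856/3341.406 = 0.307470.

0.307470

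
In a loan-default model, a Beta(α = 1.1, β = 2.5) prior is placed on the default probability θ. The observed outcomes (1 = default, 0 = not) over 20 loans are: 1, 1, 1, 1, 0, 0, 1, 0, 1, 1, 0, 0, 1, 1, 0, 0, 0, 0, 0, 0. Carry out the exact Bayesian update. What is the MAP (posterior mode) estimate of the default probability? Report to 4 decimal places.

0.4213

The Beta prior is conjugate to a Binomial/Bernoulli likelihood; the update adds successes to α and failures to β.
Posterior: Beta(α+k, β+n−k) = Beta(1.1+9, 2.5+11) = Beta(10.1, 13.5).
Mode of Beta(a,b) for a,b>1 is (a−1)/(a+b−2) = 9.1/21.6 = 0.4213.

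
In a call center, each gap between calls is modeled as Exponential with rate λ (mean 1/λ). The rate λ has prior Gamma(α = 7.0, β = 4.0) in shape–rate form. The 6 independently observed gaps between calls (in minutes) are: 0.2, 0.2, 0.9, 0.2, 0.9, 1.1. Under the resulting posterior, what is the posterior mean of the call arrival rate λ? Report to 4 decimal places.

1.7333

With a Gamma(shape α, rate β) prior on the exponential rate λ, the posterior after n observations with total T = Σxᵢ is Gamma(α+n, β+T).
Sum of observations T = 3.5 minutes; n = 6.
Posterior: Gamma(7.0+6, 4.0+3.5) = Gamma(13.0, 7.5).
Posterior mean of λ = α/β = 13.0/7.5 = 1.7333.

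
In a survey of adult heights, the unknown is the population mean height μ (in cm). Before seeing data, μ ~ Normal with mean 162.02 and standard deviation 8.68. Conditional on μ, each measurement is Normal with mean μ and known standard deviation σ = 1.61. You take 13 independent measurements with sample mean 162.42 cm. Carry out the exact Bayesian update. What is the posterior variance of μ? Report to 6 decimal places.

For Normal data with known variance σ², a Normal(μ₀, σ₀²) prior on μ is conjugate. Posterior precision = 1/σ₀² + n/σ²; posterior mean is the precision-weighted average of μ₀ and x̄.
σ₀² = 8.68² = 75.3424, σ² = 1.61² = 2.5921; σ² + n·σ₀² = 2.5921 + 13·75.3424 = 982.0433.
Posterior precision = 1/σ₀² + n/σ² = 1/75.3424 + 13/2.5921 = (σ² + n·σ₀²)/(σ₀²σ²) = 982.0433/(75.3424·2.5921); posterior variance σₙ² = σ₀²σ²/(σ² + n·σ₀²) = 75.3424·2.5921/982.0433 = 0.198866.

0.198866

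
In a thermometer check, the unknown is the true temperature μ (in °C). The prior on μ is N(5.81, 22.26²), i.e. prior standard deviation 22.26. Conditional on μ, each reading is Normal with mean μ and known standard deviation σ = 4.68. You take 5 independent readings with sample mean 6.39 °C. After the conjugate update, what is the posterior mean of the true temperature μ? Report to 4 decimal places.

For Normal data with known variance σ², a Normal(μ₀, σ₀²) prior on μ is conjugate. Posterior precision = 1/σ₀² + n/σ²; posterior mean is the precision-weighted average of μ₀ and x̄.
n·x̄ = 5·6.39 = 31.95.
σ₀² = 22.26² = 495.5076, σ² = 4.68² = 21.9024; σ² + n·σ₀² = 21.9024 + 5·495.5076 = 2499.4404.
Posterior mean = (μ₀/σ₀² + n·x̄/σ²)/(1/σ₀² + n/σ²) = (σ²·μ₀ + σ₀²·n·x̄)/(σ² + n·σ₀²) = (21.9024·5.81 + 495.5076·31.95)/2499.4404 = 15958.720764/2499.4404 = 6.3849.

6.3849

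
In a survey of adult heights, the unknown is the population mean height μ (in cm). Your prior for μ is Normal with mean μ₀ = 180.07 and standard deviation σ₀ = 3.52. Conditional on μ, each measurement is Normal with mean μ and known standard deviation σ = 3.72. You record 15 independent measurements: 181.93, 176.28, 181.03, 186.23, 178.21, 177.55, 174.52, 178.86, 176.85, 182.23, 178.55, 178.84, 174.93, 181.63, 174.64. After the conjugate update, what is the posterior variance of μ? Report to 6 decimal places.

0.858629

For Normal data with known variance σ², a Normal(μ₀, σ₀²) prior on μ is conjugate. Posterior precision = 1/σ₀² + n/σ²; posterior mean is the precision-weighted average of μ₀ and x̄.
σ₀² = 3.52² = 12.3904, σ² = 3.72² = 13.8384; σ² + n·σ₀² = 13.8384 + 15·12.3904 = 199.6944.
Posterior precision = 1/σ₀² + n/σ² = 1/12.3904 + 15/13.8384 = (σ² + n·σ₀²)/(σ₀²σ²) = 199.6944/(12.3904·13.8384); posterior variance σₙ² = σ₀²σ²/(σ² + n·σ₀²) = 12.3904·13.8384/199.6944 = 0.858629.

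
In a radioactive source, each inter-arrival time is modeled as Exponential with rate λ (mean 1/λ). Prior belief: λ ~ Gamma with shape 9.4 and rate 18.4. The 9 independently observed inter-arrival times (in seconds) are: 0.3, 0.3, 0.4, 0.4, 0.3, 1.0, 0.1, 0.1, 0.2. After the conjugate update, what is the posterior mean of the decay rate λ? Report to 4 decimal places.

0.8558

With a Gamma(shape α, rate β) prior on the exponential rate λ, the posterior after n observations with total T = Σxᵢ is Gamma(α+n, β+T).
Sum of observations T = 3.1 seconds; n = 9.
Posterior: Gamma(9.4+9, 18.4+3.1) = Gamma(18.4, 21.5).
Posterior mean of λ = α/β = 18.4/21.5 = 0.8558.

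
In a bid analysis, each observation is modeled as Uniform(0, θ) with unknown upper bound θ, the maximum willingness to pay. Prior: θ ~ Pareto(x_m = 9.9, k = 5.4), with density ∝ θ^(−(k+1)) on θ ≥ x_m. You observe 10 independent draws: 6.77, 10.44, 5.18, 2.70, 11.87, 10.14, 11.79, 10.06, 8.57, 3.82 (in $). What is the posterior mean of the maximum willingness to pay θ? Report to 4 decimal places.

12.6943

A Pareto(scale x_m, shape k) prior on the upper bound θ of Uniform(0, θ) is conjugate: posterior is Pareto(max(x_m, max xᵢ), k + n).
Sample maximum = 11.87; prior scale x_m = 9.9 → posterior scale = max = 11.87.
Posterior shape = 5.4 + 10 = 15.4.
E[θ|data] = k·x_m/(k−1) = 15.4·11.87/14.4 = 12.6943.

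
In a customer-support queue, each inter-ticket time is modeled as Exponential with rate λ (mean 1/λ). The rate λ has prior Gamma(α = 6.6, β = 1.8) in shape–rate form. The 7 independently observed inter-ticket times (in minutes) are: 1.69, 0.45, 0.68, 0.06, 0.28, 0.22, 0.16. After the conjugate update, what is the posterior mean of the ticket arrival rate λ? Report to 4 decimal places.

With a Gamma(shape α, rate β) prior on the exponential rate λ, the posterior after n observations with total T = Σxᵢ is Gamma(α+n, β+T).
Sum of observations T = 3.54 minutes; n = 7.
Posterior: Gamma(6.6+7, 1.8+3.54) = Gamma(13.6, 5.34).
Posterior mean of λ = α/β = 13.6/5.34 = 2.5468.

2.5468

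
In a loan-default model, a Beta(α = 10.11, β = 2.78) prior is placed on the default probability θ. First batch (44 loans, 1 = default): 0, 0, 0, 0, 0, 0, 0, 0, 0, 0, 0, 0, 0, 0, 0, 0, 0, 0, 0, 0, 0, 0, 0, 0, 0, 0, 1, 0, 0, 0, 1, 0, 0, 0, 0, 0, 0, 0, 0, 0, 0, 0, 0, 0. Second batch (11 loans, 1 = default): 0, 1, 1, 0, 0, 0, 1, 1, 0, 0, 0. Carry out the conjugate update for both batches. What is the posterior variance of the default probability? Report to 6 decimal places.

The Beta prior is conjugate to a Binomial/Bernoulli likelihood; the update adds successes to α and failures to β.
After batch 1: Beta(10.11+2, 2.78+42) = Beta(12.11, 44.78).
After batch 2: Beta(12.11+4, 44.78+7) = Beta(16.11, 51.78).
Var = αβ/((α+β)²(α+β+1)) = 16.11·51.78/(67.89²·68.89) = 0.002627.

0.002627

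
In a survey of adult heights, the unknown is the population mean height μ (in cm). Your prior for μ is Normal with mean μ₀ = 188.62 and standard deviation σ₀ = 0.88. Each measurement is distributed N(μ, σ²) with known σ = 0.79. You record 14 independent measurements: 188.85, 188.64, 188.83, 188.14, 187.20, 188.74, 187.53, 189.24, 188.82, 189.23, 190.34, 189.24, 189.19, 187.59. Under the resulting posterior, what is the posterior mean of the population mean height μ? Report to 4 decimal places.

188.6808

For Normal data with known variance σ², a Normal(μ₀, σ₀²) prior on μ is conjugate. Posterior precision = 1/σ₀² + n/σ²; posterior mean is the precision-weighted average of μ₀ and x̄.
Σxᵢ = 188.85 + 188.64 + 188.83 + 188.14 + 187.20 + 188.74 + 187.53 + 189.24 + 188.82 + 189.23 + 190.34 + 189.24 + 189.19 + 187.59 = 2641.58, so n·x̄ = 2641.58.
σ₀² = 0.88² = 0.7744, σ² = 0.79² = 0.6241; σ² + n·σ₀² = 0.6241 + 14·0.7744 = 11.4657.
Posterior mean = (μ₀/σ₀² + n·x̄/σ²)/(1/σ₀² + n/σ²) = (σ²·μ₀ + σ₀²·n·x̄)/(σ² + n·σ₀²) = (0.6241·188.62 + 0.7744·2641.58)/11.4657 = 2163.357294/11.4657 = 188.6808.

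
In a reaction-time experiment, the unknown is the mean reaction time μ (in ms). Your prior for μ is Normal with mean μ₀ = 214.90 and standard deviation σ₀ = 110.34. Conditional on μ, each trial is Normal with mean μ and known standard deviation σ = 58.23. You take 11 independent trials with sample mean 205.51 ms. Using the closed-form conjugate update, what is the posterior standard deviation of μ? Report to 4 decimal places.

17.3389

For Normal data with known variance σ², a Normal(μ₀, σ₀²) prior on μ is conjugate. Posterior precision = 1/σ₀² + n/σ²; posterior mean is the precision-weighted average of μ₀ and x̄.
σ₀² = 110.34² = 12174.9156, σ² = 58.23² = 3390.7329; σ² + n·σ₀² = 3390.7329 + 11·12174.9156 = 137314.8045.
Posterior precision = 1/σ₀² + n/σ² = 1/12174.9156 + 11/3390.7329 = (σ² + n·σ₀²)/(σ₀²σ²) = 137314.8045/(12174.9156·3390.7329); posterior variance σₙ² = σ₀²σ²/(σ² + n·σ₀²) = 12174.9156·3390.7329/137314.8045 = 300.636825.
Posterior SD = √σₙ² = √(12174.9156·3390.7329/137314.8045) = 17.3389.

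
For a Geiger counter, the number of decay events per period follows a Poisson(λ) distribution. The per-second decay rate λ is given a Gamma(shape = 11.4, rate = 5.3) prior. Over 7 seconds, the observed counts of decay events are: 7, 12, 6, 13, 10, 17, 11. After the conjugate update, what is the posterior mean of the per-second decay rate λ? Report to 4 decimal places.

With a Gamma(shape α, rate β) prior, the Poisson likelihood is conjugate: the posterior is Gamma(α + ΣXᵢ, β + n).
Sum of counts S = 76 over n = 7 seconds.
Posterior: Gamma(α+S, β+n) = Gamma(11.4+76, 5.3+7) = Gamma(87.4, 12.3).
Posterior mean = α/β = 87.4/12.3 = 7.1057.

7.1057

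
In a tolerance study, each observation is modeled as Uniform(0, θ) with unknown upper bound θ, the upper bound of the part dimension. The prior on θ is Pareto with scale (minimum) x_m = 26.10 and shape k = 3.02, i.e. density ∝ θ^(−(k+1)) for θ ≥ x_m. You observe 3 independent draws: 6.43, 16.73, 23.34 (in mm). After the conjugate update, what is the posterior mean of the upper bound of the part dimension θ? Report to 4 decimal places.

31.2992

A Pareto(scale x_m, shape k) prior on the upper bound θ of Uniform(0, θ) is conjugate: posterior is Pareto(max(x_m, max xᵢ), k + n).
Sample maximum = 23.34; prior scale x_m = 26.10 → posterior scale = max = 26.10.
Posterior shape = 3.02 + 3 = 6.02.
E[θ|data] = k·x_m/(k−1) = 6.02·26.10/5.02 = 31.2992.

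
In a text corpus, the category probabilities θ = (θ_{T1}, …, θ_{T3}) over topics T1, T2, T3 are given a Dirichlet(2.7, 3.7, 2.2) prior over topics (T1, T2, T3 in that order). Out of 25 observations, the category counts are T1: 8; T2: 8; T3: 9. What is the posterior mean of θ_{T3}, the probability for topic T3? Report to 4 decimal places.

0.3333

The Dirichlet prior is conjugate to the Multinomial likelihood: each posterior αⱼ = prior αⱼ + observed count nⱼ.
Posterior concentration: (10.7, 11.7, 11.2), total = 33.6.
E[θ_{T3}|data] = α_{T3}/Σα = 11.2/33.6 = 0.3333.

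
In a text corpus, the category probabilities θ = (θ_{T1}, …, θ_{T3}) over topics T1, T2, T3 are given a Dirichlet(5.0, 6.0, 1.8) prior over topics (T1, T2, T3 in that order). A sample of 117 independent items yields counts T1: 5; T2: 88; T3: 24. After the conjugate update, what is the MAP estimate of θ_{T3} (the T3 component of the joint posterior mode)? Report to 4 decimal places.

0.1956

The Dirichlet prior is conjugate to the Multinomial likelihood: each posterior αⱼ = prior αⱼ + observed count nⱼ.
Posterior concentration: (10.0, 94.0, 25.8), total = 129.8.
Joint mode component: (α_{T3}−1)/(Σα−K) = 24.8/126.8 = 0.1956.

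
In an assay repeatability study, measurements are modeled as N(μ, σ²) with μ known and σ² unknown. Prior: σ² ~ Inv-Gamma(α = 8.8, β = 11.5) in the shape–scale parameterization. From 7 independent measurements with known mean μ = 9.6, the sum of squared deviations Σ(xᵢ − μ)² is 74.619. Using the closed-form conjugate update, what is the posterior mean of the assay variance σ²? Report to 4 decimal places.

4.3194

With known mean μ and an Inverse-Gamma(α, β) prior on σ², the Normal likelihood is conjugate: posterior is Inv-Gamma(α + n/2, β + Σ(xᵢ−μ)²/2).
Posterior: Inv-Gamma(8.8 + 7/2, 11.5 + 74.619/2) = Inv-Gamma(12.30, 48.8095).
E[σ²|data] = β/(α−1) = 48.8095/11.30 = 4.3194.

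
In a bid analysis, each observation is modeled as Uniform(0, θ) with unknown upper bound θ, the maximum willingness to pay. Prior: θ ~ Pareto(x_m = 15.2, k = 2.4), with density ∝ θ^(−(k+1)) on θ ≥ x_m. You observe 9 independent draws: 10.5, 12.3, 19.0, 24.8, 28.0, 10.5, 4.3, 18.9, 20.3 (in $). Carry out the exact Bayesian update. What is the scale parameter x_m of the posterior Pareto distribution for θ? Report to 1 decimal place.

28.0

A Pareto(scale x_m, shape k) prior on the upper bound θ of Uniform(0, θ) is conjugate: posterior is Pareto(max(x_m, max xᵢ), k + n).
Sample maximum = 28.0; prior scale x_m = 15.2 → posterior scale = max = 28.0.
Posterior shape = 2.4 + 9 = 11.4.
Posterior scale x_m = 28.0.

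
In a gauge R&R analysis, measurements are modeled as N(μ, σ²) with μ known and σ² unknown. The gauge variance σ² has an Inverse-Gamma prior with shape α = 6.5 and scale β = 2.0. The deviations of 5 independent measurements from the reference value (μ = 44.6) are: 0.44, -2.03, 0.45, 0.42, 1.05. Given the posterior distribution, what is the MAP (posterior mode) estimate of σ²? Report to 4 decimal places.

0.4898

With known mean μ and an Inverse-Gamma(α, β) prior on σ², the Normal likelihood is conjugate: posterior is Inv-Gamma(α + n/2, β + Σ(xᵢ−μ)²/2).
Σ(xᵢ−μ)² = (0.44)² + (-2.03)² + (0.45)² + (0.42)² + (1.05)² = 5.7959.
Posterior: Inv-Gamma(6.5 + 5/2, 2.0 + 5.7959/2) = Inv-Gamma(9.00, 4.89795).
Mode = β/(α+1) = 4.89795/10.00 = 0.4898.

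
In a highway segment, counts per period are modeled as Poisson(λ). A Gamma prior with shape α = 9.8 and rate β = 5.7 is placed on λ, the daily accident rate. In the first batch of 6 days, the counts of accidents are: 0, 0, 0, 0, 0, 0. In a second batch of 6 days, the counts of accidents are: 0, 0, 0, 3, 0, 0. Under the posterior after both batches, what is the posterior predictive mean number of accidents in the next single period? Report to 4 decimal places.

With a Gamma(shape α, rate β) prior, the Poisson likelihood is conjugate: the posterior is Gamma(α + ΣXᵢ, β + n).
Batch 1: sum of counts S = 0 over n = 6 days.
After batch 1: Gamma(α+S, β+n) = Gamma(9.8+0, 5.7+6) = Gamma(9.8, 11.7).
Batch 2: sum of counts S = 3 over n = 6 days.
After batch 2: Gamma(α+S, β+n) = Gamma(9.8+3, 11.7+6) = Gamma(12.8, 17.7).
The predictive distribution for one future period is NegBinom with mean α/β = 0.7232.

0.7232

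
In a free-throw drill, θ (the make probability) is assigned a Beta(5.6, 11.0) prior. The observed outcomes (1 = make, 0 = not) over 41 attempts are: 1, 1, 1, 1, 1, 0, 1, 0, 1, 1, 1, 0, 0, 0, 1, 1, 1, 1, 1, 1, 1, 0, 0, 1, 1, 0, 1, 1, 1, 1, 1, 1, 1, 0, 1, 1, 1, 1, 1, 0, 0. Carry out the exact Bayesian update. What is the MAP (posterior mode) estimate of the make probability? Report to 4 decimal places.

0.6223

The Beta prior is conjugate to a Binomial/Bernoulli likelihood; the update adds successes to α and failures to β.
Posterior: Beta(α+k, β+n−k) = Beta(5.6+30, 11.0+11) = Beta(35.6, 22.0).
Mode of Beta(a,b) for a,b>1 is (a−1)/(a+b−2) = 34.6/55.6 = 0.6223.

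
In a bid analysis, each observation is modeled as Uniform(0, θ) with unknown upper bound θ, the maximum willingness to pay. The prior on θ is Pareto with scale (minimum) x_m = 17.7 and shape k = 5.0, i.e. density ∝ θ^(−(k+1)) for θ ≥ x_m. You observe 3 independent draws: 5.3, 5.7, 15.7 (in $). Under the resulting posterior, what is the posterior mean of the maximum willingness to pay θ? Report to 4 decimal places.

A Pareto(scale x_m, shape k) prior on the upper bound θ of Uniform(0, θ) is conjugate: posterior is Pareto(max(x_m, max xᵢ), k + n).
Sample maximum = 15.7; prior scale x_m = 17.7 → posterior scale = max = 17.7.
Posterior shape = 5.0 + 3 = 8.0.
E[θ|data] = k·x_m/(k−1) = 8.0·17.7/7.0 = 20.2286.

20.2286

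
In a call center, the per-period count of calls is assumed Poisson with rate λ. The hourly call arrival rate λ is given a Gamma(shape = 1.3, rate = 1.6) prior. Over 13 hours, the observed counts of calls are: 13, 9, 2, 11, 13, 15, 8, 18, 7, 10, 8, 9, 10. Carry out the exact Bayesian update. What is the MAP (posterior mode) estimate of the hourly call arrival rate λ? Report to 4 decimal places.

9.1301

With a Gamma(shape α, rate β) prior, the Poisson likelihood is conjugate: the posterior is Gamma(α + ΣXᵢ, β + n).
Sum of counts S = 133 over n = 13 hours.
Posterior: Gamma(α+S, β+n) = Gamma(1.3+133, 1.6+13) = Gamma(134.3, 14.6).
Mode of Gamma(α,β) for α≥1 is (α−1)/β = 133.3/14.6 = 9.1301.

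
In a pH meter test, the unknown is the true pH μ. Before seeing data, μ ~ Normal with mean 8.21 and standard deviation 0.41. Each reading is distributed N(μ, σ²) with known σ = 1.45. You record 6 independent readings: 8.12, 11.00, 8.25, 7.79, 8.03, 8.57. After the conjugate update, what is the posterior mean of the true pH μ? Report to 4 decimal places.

For Normal data with known variance σ², a Normal(μ₀, σ₀²) prior on μ is conjugate. Posterior precision = 1/σ₀² + n/σ²; posterior mean is the precision-weighted average of μ₀ and x̄.
Σxᵢ = 8.12 + 11.00 + 8.25 + 7.79 + 8.03 + 8.57 = 51.76, so n·x̄ = 51.76.
σ₀² = 0.41² = 0.1681, σ² = 1.45² = 2.1025; σ² + n·σ₀² = 2.1025 + 6·0.1681 = 3.1111.
Posterior mean = (μ₀/σ₀² + n·x̄/σ²)/(1/σ₀² + n/σ²) = (σ²·μ₀ + σ₀²·n·x̄)/(σ² + n·σ₀²) = (2.1025·8.21 + 0.1681·51.76)/3.1111 = 25.962381/3.1111 = 8.3451.

8.3451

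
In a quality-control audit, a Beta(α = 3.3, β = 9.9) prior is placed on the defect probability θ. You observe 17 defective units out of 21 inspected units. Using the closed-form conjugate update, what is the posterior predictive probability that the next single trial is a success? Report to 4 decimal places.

0.5936

The Beta prior is conjugate to a Binomial/Bernoulli likelihood; the update adds successes to α and failures to β.
Posterior: Beta(α+k, β+n−k) = Beta(3.3+17, 9.9+4) = Beta(20.3, 13.9).
For a single future Bernoulli trial, P(success | data) = α/(α+β) = 0.5936.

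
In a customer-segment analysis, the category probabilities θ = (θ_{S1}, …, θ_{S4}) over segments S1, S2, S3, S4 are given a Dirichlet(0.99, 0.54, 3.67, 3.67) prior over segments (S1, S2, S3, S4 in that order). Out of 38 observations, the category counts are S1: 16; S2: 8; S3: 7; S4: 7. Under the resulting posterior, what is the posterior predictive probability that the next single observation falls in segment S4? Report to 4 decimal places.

0.2277

The Dirichlet prior is conjugate to the Multinomial likelihood: each posterior αⱼ = prior αⱼ + observed count nⱼ.
Posterior concentration: (16.99, 8.54, 10.67, 10.67), total = 46.87.
P(next = S4 | data) = α_{S4}/Σα = 0.2277.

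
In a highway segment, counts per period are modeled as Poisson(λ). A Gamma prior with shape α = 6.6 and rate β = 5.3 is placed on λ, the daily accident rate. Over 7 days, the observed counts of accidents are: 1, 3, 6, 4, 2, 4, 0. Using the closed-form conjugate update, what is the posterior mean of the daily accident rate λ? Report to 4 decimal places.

2.1626

With a Gamma(shape α, rate β) prior, the Poisson likelihood is conjugate: the posterior is Gamma(α + ΣXᵢ, β + n).
Sum of counts S = 20 over n = 7 days.
Posterior: Gamma(α+S, β+n) = Gamma(6.6+20, 5.3+7) = Gamma(26.6, 12.3).
Posterior mean = α/β = 26.6/12.3 = 2.1626.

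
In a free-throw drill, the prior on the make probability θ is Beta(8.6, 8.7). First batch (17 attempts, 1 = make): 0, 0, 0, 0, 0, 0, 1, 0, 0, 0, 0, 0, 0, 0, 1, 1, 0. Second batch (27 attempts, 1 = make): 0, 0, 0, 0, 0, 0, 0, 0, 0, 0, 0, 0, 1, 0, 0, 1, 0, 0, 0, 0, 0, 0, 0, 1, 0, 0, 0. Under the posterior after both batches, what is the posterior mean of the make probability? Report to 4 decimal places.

The Beta prior is conjugate to a Binomial/Bernoulli likelihood; the update adds successes to α and failures to β.
After batch 1: Beta(8.6+3, 8.7+14) = Beta(11.6, 22.7).
After batch 2: Beta(11.6+3, 22.7+24) = Beta(14.6, 46.7).
Posterior mean = α/(α+β) = 14.6/61.3 = 0.2382.

0.2382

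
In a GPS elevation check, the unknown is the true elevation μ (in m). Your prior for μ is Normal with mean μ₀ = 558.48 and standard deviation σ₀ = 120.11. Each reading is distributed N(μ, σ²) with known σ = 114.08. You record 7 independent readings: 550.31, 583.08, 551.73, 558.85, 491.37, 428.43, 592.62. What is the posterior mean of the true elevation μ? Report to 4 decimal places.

For Normal data with known variance σ², a Normal(μ₀, σ₀²) prior on μ is conjugate. Posterior precision = 1/σ₀² + n/σ²; posterior mean is the precision-weighted average of μ₀ and x̄.
Σxᵢ = 550.31 + 583.08 + 551.73 + 558.85 + 491.37 + 428.43 + 592.62 = 3756.39, so n·x̄ = 3756.39.
σ₀² = 120.11² = 14426.4121, σ² = 114.08² = 13014.2464; σ² + n·σ₀² = 13014.2464 + 7·14426.4121 = 113999.1311.
Posterior mean = (μ₀/σ₀² + n·x̄/σ²)/(1/σ₀² + n/σ²) = (σ²·μ₀ + σ₀²·n·x̄)/(σ² + n·σ₀²) = (13014.2464·558.48 + 14426.4121·3756.39)/113999.1311 = 61459426.477791/113999.1311 = 539.1219.

539.1219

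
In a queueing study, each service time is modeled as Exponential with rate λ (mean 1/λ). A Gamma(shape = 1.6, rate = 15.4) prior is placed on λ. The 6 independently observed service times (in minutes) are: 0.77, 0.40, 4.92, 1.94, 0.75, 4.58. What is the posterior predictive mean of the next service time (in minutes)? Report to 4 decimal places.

4.3576

With a Gamma(shape α, rate β) prior on the exponential rate λ, the posterior after n observations with total T = Σxᵢ is Gamma(α+n, β+T).
Sum of observations T = 13.36 minutes; n = 6.
Posterior: Gamma(1.6+6, 15.4+13.36) = Gamma(7.6, 28.76).
The predictive distribution for the next observation is Lomax; its mean is β/(α−1) = 28.76/6.6 = 4.3576.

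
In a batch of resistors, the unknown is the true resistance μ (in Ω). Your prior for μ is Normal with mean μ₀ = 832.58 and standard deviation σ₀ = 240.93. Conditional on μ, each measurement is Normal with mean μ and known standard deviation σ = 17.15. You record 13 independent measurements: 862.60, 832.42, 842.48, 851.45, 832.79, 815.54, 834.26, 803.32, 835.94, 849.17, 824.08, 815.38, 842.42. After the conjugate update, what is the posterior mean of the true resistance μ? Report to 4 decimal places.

833.9879

For Normal data with known variance σ², a Normal(μ₀, σ₀²) prior on μ is conjugate. Posterior precision = 1/σ₀² + n/σ²; posterior mean is the precision-weighted average of μ₀ and x̄.
Σxᵢ = 862.60 + 832.42 + 842.48 + 851.45 + 832.79 + 815.54 + 834.26 + 803.32 + 835.94 + 849.17 + 824.08 + 815.38 + 842.42 = 10841.85, so n·x̄ = 10841.85.
σ₀² = 240.93² = 58047.2649, σ² = 17.15² = 294.1225; σ² + n·σ₀² = 294.1225 + 13·58047.2649 = 754908.5662.
Posterior mean = (μ₀/σ₀² + n·x̄/σ²)/(1/σ₀² + n/σ²) = (σ²·μ₀ + σ₀²·n·x̄)/(σ² + n·σ₀²) = (294.1225·832.58 + 58047.2649·10841.85)/754908.5662 = 629584619.467115/754908.5662 = 833.9879.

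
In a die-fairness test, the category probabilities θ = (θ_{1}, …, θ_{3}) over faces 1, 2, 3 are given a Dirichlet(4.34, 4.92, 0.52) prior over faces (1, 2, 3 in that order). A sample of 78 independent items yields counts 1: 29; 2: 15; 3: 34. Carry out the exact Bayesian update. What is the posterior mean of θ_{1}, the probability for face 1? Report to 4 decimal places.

0.3798

The Dirichlet prior is conjugate to the Multinomial likelihood: each posterior αⱼ = prior αⱼ + observed count nⱼ.
Posterior concentration: (33.34, 19.92, 34.52), total = 87.78.
E[θ_{1}|data] = α_{1}/Σα = 33.34/87.78 = 0.3798.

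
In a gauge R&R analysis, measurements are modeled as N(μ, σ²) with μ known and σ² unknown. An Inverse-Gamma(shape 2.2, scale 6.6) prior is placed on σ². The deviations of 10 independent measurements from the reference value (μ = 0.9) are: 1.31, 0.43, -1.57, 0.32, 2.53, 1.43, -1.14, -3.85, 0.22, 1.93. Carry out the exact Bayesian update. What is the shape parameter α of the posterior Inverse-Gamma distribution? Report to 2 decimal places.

With known mean μ and an Inverse-Gamma(α, β) prior on σ², the Normal likelihood is conjugate: posterior is Inv-Gamma(α + n/2, β + Σ(xᵢ−μ)²/2).
Σ(xᵢ−μ)² = (1.31)² + (0.43)² + (-1.57)² + (0.32)² + (2.53)² + (1.43)² + (-1.14)² + (-3.85)² + (0.22)² + (1.93)² = 32.8095.
Posterior: Inv-Gamma(2.2 + 10/2, 6.6 + 32.8095/2) = Inv-Gamma(7.20, 23.00475).
Posterior α = 7.20.

7.20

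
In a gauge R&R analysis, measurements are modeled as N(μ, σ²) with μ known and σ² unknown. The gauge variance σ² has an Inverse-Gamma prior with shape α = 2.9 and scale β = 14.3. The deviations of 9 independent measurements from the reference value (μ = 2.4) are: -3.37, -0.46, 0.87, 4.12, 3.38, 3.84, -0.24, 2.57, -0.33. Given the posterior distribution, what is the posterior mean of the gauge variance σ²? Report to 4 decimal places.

7.0970

With known mean μ and an Inverse-Gamma(α, β) prior on σ², the Normal likelihood is conjugate: posterior is Inv-Gamma(α + n/2, β + Σ(xᵢ−μ)²/2).
Σ(xᵢ−μ)² = (-3.37)² + (-0.46)² + (0.87)² + (4.12)² + (3.38)² + (3.84)² + (-0.24)² + (2.57)² + (-0.33)² = 62.2412.
Posterior: Inv-Gamma(2.9 + 9/2, 14.3 + 62.2412/2) = Inv-Gamma(7.40, 45.42060).
E[σ²|data] = β/(α−1) = 45.42060/6.40 = 7.0970.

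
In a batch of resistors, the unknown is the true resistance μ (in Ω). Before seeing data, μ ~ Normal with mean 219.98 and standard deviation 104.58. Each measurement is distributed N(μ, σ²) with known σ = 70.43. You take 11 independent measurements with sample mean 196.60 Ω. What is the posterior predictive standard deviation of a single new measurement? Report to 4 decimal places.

73.4403

For Normal data with known variance σ², a Normal(μ₀, σ₀²) prior on μ is conjugate. Posterior precision = 1/σ₀² + n/σ²; posterior mean is the precision-weighted average of μ₀ and x̄.
σ₀² = 104.58² = 10936.9764, σ² = 70.43² = 4960.3849; σ² + n·σ₀² = 4960.3849 + 11·10936.9764 = 125267.1253.
Posterior precision = 1/σ₀² + n/σ² = 1/10936.9764 + 11/4960.3849 = (σ² + n·σ₀²)/(σ₀²σ²) = 125267.1253/(10936.9764·4960.3849); posterior variance σₙ² = σ₀²σ²/(σ² + n·σ₀²) = 10936.9764·4960.3849/125267.1253 = 433.087392.
Predictive variance for one new observation = σₙ² + σ² = 10936.9764·4960.3849/125267.1253 + 4960.3849 = σ²·(σ₀² + 125267.1253)/125267.1253 = 4960.3849·136204.1017/125267.1253 = 5393.472292; SD = √(4960.3849·136204.1017/125267.1253) = 73.4403.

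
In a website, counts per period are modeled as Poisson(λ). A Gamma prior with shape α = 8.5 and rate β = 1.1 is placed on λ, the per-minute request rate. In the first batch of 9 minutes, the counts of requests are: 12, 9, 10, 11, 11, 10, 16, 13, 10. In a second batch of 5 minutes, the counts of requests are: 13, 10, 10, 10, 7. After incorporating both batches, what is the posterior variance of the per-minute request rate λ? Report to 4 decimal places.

0.7039

With a Gamma(shape α, rate β) prior, the Poisson likelihood is conjugate: the posterior is Gamma(α + ΣXᵢ, β + n).
Batch 1: sum of counts S = 102 over n = 9 minutes.
After batch 1: Gamma(α+S, β+n) = Gamma(8.5+102, 1.1+9) = Gamma(110.5, 10.1).
Batch 2: sum of counts S = 50 over n = 5 minutes.
After batch 2: Gamma(α+S, β+n) = Gamma(110.5+50, 10.1+5) = Gamma(160.5, 15.1).
Var = α/β² = 160.5/15.1² = 0.7039.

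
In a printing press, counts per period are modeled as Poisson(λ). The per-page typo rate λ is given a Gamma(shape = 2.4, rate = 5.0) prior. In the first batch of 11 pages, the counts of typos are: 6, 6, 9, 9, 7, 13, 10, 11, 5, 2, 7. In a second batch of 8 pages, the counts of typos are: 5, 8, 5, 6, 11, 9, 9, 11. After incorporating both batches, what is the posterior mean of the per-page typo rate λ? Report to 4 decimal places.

With a Gamma(shape α, rate β) prior, the Poisson likelihood is conjugate: the posterior is Gamma(α + ΣXᵢ, β + n).
Batch 1: sum of counts S = 85 over n = 11 pages.
After batch 1: Gamma(α+S, β+n) = Gamma(2.4+85, 5.0+11) = Gamma(87.4, 16.0).
Batch 2: sum of counts S = 64 over n = 8 pages.
After batch 2: Gamma(α+S, β+n) = Gamma(87.4+64, 16.0+8) = Gamma(151.4, 24.0).
Posterior mean = α/β = 151.4/24.0 = 6.3083.

6.3083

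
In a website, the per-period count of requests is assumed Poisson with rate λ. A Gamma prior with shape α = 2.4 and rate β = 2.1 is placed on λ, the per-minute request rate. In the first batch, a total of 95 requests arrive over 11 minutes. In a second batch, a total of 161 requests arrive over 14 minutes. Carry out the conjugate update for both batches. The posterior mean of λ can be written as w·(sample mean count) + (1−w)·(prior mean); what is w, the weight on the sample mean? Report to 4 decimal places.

With a Gamma(shape α, rate β) prior, the Poisson likelihood is conjugate: the posterior is Gamma(α + ΣXᵢ, β + n).
Total number of minutes: n = 11 + 14 = 25.
Posterior mean = (α₀+S)/(β₀+n) = [n/(β₀+n)]·(S/n) + [β₀/(β₀+n)]·(α₀/β₀), so only n and β₀ enter the weight.
Weight on data w = n/(β₀+n) = 25/(2.1+25) = 25/27.1 = 0.9225.

0.9225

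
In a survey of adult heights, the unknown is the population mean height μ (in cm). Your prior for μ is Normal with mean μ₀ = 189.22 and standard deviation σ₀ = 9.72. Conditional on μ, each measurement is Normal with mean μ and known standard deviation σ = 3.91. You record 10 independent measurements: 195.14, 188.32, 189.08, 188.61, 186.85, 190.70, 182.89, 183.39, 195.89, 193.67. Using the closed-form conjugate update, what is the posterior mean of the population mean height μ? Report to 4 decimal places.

189.4503

For Normal data with known variance σ², a Normal(μ₀, σ₀²) prior on μ is conjugate. Posterior precision = 1/σ₀² + n/σ²; posterior mean is the precision-weighted average of μ₀ and x̄.
Σxᵢ = 195.14 + 188.32 + 189.08 + 188.61 + 186.85 + 190.70 + 182.89 + 183.39 + 195.89 + 193.67 = 1894.54, so n·x̄ = 1894.54.
σ₀² = 9.72² = 94.4784, σ² = 3.91² = 15.2881; σ² + n·σ₀² = 15.2881 + 10·94.4784 = 960.0721.
Posterior mean = (μ₀/σ₀² + n·x̄/σ²)/(1/σ₀² + n/σ²) = (σ²·μ₀ + σ₀²·n·x̄)/(σ² + n·σ₀²) = (15.2881·189.22 + 94.4784·1894.54)/960.0721 = 181885.922218/960.0721 = 189.4503.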